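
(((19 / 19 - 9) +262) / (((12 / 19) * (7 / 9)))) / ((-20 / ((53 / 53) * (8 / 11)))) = -7239 / 385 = -18.80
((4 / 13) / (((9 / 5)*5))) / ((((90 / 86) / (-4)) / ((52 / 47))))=-2752 / 19035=-0.14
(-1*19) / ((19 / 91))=-91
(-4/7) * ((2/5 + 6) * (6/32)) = -24/35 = -0.69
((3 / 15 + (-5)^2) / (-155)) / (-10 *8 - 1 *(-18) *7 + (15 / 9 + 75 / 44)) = -2376 / 721525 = -0.00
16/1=16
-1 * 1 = -1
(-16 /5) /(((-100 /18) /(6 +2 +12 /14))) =5.10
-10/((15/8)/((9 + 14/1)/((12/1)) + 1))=-140/9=-15.56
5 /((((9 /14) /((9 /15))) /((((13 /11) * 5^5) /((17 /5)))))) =2843750 /561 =5069.07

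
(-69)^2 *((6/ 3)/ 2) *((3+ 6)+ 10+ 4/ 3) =96807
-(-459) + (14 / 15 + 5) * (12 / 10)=11653 / 25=466.12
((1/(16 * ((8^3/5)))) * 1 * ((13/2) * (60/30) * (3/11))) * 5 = 975/90112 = 0.01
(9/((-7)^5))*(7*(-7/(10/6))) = 27/1715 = 0.02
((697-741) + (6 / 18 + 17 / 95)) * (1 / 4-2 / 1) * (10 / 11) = 43379 / 627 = 69.19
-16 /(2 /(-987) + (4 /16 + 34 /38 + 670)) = -1200192 /50343757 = -0.02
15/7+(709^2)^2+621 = 1768817318689/7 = 252688188384.14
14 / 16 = 7 / 8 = 0.88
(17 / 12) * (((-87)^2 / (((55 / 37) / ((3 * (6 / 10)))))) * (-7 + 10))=42848109 / 1100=38952.83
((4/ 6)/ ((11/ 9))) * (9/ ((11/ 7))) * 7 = 2646/ 121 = 21.87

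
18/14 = 1.29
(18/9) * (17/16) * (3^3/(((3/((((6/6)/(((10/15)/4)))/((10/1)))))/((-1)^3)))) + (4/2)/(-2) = -499/40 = -12.48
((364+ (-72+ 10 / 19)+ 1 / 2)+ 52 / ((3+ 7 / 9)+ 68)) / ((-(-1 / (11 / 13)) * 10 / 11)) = 22961323 / 83980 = 273.41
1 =1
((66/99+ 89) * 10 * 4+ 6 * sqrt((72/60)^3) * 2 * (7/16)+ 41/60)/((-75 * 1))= -71747/1500 - 21 * sqrt(30)/1250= -47.92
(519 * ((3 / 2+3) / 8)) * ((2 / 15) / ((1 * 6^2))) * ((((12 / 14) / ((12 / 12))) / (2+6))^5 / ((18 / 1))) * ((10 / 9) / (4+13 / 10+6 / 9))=7785 / 49290493952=0.00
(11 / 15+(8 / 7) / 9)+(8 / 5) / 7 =49 / 45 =1.09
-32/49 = -0.65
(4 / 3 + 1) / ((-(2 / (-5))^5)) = 21875 / 96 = 227.86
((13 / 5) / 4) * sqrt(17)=13 * sqrt(17) / 20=2.68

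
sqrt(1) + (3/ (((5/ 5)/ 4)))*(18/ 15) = 15.40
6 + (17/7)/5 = 227/35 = 6.49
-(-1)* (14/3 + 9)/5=2.73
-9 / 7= -1.29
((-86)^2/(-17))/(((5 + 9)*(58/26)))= -48074/3451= -13.93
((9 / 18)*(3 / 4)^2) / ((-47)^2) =9 / 70688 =0.00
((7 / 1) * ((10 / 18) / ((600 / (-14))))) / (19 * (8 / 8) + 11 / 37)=-259 / 55080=-0.00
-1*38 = -38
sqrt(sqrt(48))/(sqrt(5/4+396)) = 4 * sqrt(1589) * 3^(1/4)/1589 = 0.13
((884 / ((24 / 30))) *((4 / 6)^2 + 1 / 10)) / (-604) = -10829 / 10872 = -1.00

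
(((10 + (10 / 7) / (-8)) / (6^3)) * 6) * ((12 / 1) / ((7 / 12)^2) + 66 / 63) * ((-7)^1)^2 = 733975 / 1512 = 485.43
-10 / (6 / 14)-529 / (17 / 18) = -29756 / 51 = -583.45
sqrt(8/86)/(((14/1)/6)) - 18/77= -18/77+ 6 * sqrt(43)/301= -0.10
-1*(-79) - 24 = 55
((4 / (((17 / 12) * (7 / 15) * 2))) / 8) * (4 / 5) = 36 / 119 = 0.30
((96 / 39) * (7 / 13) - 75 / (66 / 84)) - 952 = -1944754 / 1859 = -1046.13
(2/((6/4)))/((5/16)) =64/15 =4.27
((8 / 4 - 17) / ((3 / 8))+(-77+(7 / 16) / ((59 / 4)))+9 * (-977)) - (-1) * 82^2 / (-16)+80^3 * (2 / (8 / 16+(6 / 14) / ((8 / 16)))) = 835364823 / 1121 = 745196.10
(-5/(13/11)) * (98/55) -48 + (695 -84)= 7221/13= 555.46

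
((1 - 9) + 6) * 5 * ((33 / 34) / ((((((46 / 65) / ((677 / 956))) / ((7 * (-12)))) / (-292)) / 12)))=-267140273400 / 93449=-2858674.50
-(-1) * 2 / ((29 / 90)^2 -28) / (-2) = 8100 / 225959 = 0.04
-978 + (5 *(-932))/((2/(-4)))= 8342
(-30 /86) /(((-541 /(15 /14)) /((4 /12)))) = 75 /325682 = 0.00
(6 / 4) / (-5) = -3 / 10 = -0.30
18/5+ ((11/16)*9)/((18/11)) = 1181/160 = 7.38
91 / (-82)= -91 / 82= -1.11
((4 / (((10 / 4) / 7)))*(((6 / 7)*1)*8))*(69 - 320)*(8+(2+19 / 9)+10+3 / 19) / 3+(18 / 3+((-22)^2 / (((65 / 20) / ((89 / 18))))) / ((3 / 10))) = -4689349066 / 33345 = -140631.25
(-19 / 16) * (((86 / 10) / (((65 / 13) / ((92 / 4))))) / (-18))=18791 / 7200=2.61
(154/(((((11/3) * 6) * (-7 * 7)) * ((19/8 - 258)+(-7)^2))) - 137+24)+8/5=-6445007/57855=-111.40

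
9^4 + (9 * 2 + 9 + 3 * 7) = 6609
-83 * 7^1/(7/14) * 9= -10458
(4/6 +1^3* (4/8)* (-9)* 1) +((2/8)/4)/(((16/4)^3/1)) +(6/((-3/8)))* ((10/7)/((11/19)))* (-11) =9256469/21504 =430.45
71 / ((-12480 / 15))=-71 / 832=-0.09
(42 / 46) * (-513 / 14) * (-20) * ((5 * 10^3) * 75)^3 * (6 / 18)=270527343750000000000 / 23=11762058423913043478.26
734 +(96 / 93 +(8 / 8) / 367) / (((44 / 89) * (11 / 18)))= 2030305531 / 2753234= 737.43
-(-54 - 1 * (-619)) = -565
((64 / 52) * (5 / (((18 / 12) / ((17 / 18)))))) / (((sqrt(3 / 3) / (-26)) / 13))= -35360 / 27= -1309.63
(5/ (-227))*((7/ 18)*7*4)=-490/ 2043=-0.24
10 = 10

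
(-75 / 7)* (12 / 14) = -450 / 49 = -9.18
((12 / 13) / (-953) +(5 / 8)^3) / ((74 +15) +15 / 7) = 372323 / 139549696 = 0.00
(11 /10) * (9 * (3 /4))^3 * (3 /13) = 78.07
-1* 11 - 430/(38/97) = -21064/19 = -1108.63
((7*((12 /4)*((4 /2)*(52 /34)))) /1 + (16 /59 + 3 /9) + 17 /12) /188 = 265821 /754256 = 0.35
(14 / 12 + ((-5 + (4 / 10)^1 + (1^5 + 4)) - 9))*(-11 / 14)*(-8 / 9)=-4906 / 945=-5.19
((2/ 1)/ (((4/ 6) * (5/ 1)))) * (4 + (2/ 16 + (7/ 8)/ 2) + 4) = 411/ 80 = 5.14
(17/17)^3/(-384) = -1/384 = -0.00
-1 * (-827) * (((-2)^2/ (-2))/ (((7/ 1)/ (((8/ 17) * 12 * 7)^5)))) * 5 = -161902604341739520/ 1419857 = -114027401591.67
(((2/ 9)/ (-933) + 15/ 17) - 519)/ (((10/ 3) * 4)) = -7396081/ 190332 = -38.86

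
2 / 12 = 1 / 6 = 0.17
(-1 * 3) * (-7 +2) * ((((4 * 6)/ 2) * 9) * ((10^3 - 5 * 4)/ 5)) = 317520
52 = 52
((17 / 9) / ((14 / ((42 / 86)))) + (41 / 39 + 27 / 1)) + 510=601615 / 1118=538.12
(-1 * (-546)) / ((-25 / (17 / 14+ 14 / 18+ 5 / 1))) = -11453 / 75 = -152.71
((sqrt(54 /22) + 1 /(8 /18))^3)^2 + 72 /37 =183347145 * sqrt(33) /681472 + 312174810495 /201715712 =3093.15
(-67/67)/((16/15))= -15/16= -0.94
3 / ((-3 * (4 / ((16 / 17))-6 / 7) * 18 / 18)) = -28 / 95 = -0.29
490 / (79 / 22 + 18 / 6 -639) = -10780 / 13913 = -0.77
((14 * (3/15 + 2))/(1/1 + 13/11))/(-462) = -11/360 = -0.03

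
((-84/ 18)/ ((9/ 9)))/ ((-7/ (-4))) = -8/ 3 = -2.67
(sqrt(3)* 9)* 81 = 1262.67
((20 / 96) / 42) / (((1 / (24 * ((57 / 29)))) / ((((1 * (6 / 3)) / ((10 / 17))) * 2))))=323 / 203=1.59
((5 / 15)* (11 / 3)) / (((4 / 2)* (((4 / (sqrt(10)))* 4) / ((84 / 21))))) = 11* sqrt(10) / 72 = 0.48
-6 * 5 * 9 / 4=-67.50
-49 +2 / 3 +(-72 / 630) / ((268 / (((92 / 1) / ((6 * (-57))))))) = -19381379 / 400995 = -48.33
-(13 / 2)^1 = -13 / 2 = -6.50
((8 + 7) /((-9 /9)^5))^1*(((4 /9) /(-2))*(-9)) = -30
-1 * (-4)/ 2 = 2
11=11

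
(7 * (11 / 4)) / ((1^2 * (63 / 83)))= 913 / 36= 25.36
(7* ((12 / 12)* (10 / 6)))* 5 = 175 / 3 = 58.33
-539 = -539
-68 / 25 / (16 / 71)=-1207 / 100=-12.07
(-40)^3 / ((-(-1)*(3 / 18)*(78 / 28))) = -1792000 / 13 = -137846.15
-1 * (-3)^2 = -9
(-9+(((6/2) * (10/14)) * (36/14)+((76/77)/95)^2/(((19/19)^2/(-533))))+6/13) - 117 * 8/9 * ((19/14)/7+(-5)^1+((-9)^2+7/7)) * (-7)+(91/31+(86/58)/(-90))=56196.98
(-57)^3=-185193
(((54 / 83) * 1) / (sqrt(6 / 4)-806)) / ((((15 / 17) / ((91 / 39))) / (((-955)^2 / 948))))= -17495193170 / 8519306833-21706195 * sqrt(6) / 17038613666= -2.06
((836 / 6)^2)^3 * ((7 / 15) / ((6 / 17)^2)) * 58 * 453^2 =3567594372849111388811104 / 10935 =326254629432931997147.79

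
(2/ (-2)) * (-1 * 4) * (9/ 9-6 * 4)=-92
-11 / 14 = -0.79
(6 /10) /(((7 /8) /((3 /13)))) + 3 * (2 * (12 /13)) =2592 /455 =5.70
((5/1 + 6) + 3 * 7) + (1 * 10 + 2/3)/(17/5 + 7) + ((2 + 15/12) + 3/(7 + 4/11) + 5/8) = 104761/2808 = 37.31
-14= -14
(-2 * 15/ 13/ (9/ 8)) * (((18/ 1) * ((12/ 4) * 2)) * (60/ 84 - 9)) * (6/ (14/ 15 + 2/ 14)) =15033600/ 1469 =10233.90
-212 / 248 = -53 / 62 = -0.85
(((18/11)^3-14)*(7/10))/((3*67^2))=-44807/89622885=-0.00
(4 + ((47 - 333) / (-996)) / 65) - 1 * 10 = -14929 / 2490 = -6.00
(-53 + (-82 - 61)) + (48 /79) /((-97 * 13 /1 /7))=-19525660 /99619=-196.00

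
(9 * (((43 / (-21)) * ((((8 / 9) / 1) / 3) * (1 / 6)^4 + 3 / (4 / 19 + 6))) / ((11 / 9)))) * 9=-243767 / 3717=-65.58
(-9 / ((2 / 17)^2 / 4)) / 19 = -2601 / 19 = -136.89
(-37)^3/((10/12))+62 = -303608/5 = -60721.60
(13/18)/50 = 0.01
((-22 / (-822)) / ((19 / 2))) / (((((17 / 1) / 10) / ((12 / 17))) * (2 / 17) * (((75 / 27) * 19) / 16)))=12672 / 4203845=0.00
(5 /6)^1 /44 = 5 /264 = 0.02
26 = 26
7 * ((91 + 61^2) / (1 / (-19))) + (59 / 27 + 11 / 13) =-177954532 / 351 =-506992.97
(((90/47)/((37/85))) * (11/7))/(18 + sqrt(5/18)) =27264600/70932071 - 252450 * sqrt(10)/70932071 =0.37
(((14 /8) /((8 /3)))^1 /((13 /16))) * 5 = 105 /26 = 4.04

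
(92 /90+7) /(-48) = -361 /2160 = -0.17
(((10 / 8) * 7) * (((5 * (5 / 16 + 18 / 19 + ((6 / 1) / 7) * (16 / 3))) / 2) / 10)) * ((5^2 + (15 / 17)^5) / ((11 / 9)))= 133193552625 / 499789664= 266.50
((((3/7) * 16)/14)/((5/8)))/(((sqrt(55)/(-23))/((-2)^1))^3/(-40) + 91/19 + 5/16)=53972422656 * sqrt(55)/126906537023582855 + 19493100583206912/126906537023582855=0.15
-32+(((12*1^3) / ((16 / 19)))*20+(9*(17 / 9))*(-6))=151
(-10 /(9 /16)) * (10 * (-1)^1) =1600 /9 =177.78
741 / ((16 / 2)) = 741 / 8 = 92.62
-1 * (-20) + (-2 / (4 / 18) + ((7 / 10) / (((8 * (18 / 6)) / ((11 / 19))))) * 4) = 12617 / 1140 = 11.07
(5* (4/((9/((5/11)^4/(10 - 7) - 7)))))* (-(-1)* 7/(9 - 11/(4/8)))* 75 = 1073926000/1712997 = 626.93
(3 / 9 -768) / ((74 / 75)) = -57575 / 74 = -778.04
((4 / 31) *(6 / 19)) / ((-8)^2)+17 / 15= 80149 / 70680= 1.13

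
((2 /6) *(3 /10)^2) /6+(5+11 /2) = 2101 /200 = 10.50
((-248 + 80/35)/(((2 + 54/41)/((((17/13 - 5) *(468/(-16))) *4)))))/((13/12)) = -45696960/1547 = -29539.08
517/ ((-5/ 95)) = -9823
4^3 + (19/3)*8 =344/3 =114.67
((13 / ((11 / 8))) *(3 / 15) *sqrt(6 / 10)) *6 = 624 *sqrt(15) / 275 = 8.79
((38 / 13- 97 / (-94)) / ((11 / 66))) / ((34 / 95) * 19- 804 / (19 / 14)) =-1377405 / 33992374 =-0.04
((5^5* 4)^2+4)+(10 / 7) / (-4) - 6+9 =2187500093 / 14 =156250006.64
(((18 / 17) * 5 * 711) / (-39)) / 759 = -0.13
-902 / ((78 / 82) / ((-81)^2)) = -80879634 / 13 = -6221510.31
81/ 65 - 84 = -82.75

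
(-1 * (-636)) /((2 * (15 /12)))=1272 /5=254.40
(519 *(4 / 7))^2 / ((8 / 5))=54971.63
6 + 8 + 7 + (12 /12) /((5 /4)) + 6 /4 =233 /10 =23.30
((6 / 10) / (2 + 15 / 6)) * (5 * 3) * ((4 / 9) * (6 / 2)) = 8 / 3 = 2.67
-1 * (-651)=651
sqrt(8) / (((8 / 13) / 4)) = 13 *sqrt(2) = 18.38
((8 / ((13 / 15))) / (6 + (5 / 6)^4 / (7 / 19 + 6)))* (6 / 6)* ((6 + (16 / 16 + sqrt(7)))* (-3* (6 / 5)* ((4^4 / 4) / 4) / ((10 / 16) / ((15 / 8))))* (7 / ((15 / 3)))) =-3545.26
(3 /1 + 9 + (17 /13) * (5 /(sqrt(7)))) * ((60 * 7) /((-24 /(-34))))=7225 * sqrt(7) /13 + 7140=8610.43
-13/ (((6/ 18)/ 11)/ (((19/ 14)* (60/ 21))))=-81510/ 49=-1663.47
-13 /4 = -3.25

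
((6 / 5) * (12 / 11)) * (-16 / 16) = -72 / 55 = -1.31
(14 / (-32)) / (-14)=1 / 32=0.03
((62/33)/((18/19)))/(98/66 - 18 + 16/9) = -589/4377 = -0.13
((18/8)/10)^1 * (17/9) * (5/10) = 17/80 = 0.21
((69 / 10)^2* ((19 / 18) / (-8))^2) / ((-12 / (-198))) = 2100659 / 153600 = 13.68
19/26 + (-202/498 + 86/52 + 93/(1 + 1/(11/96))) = 3996893/346359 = 11.54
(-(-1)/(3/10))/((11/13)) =130/33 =3.94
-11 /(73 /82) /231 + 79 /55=116597 /84315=1.38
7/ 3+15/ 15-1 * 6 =-8/ 3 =-2.67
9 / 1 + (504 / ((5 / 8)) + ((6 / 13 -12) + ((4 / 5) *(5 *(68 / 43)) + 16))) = 826.19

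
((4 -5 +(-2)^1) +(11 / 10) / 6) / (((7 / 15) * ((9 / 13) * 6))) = -2197 / 1512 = -1.45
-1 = -1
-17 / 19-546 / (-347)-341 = -2243738 / 6593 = -340.32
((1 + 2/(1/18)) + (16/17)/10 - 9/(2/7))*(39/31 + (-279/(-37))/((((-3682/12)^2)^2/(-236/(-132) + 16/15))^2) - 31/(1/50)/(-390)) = 14808663518400043803332749670587710779/505919457950607427967241220214870875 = 29.27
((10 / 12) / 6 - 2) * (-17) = 1139 / 36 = 31.64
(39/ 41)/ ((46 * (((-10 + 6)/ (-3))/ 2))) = 117/ 3772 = 0.03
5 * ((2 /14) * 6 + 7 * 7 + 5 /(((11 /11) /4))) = 2445 /7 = 349.29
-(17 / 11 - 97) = 1050 / 11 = 95.45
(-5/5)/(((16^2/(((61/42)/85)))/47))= -2867/913920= -0.00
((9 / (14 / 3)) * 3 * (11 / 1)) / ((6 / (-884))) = -65637 / 7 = -9376.71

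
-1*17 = -17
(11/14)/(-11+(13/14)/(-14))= -154/2169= -0.07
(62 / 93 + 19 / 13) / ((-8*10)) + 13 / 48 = 127 / 520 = 0.24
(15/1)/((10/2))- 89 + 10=-76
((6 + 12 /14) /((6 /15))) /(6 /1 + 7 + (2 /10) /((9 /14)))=5400 /4193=1.29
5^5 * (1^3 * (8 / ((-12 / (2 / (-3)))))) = 1388.89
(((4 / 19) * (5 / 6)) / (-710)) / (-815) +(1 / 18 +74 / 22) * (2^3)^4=1524362229793 / 108844065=14005.01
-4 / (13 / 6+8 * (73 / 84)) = -0.44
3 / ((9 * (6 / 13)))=13 / 18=0.72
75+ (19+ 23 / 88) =8295 / 88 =94.26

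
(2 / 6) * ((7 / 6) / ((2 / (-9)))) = -7 / 4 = -1.75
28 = 28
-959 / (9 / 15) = -4795 / 3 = -1598.33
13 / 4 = 3.25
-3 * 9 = -27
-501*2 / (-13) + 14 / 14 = 1015 / 13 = 78.08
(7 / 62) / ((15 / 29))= 203 / 930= 0.22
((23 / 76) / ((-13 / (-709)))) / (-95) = -16307 / 93860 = -0.17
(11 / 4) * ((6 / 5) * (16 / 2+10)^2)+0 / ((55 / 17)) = 5346 / 5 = 1069.20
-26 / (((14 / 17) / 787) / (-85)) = 14783795 / 7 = 2111970.71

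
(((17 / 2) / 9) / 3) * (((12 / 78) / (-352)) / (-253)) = 17 / 31258656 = 0.00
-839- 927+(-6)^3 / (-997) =-1760486 / 997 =-1765.78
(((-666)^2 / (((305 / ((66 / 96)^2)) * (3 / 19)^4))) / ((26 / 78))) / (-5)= -64762629987 / 97600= -663551.54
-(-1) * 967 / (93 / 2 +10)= 1934 / 113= 17.12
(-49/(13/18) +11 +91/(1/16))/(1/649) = 11804661/13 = 908050.85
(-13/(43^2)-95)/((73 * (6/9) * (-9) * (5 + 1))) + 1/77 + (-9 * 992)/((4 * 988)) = -17019828248/7701382689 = -2.21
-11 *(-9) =99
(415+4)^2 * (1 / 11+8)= 15624929 / 11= 1420448.09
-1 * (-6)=6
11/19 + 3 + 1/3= 223/57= 3.91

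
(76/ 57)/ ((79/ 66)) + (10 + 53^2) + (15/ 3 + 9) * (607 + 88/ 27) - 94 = 24038363/ 2133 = 11269.74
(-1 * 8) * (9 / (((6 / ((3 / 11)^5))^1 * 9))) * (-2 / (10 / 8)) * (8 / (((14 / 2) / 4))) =0.01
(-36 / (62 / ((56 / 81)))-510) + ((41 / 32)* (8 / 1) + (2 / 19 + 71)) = -9097495 / 21204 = -429.05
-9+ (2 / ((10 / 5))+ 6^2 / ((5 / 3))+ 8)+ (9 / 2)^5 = 298701 / 160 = 1866.88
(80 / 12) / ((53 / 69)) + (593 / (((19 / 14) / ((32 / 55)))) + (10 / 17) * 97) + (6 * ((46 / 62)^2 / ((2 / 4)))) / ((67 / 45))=19666100124318 / 60623257915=324.40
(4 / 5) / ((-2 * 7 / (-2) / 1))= 4 / 35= 0.11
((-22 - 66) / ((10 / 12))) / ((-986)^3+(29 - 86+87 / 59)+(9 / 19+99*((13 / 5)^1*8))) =591888 / 5372859126629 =0.00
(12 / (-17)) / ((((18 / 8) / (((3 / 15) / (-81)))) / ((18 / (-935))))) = -32 / 2145825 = -0.00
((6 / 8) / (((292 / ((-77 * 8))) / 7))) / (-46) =1617 / 6716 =0.24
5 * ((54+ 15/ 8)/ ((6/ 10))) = 3725/ 8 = 465.62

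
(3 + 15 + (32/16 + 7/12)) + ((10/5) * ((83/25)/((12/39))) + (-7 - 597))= -168551/300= -561.84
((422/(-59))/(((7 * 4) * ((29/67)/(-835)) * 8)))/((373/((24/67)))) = 528555/8934842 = 0.06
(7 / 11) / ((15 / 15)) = 7 / 11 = 0.64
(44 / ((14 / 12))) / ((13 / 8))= 2112 / 91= 23.21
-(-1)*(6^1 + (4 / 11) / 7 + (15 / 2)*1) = 2087 / 154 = 13.55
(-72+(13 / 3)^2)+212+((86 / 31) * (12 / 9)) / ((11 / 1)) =488321 / 3069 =159.11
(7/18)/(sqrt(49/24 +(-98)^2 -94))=7 * sqrt(1369734)/2054601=0.00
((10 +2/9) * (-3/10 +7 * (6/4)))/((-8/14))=-2737/15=-182.47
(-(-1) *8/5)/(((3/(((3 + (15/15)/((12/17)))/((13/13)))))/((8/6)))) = 424/135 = 3.14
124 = 124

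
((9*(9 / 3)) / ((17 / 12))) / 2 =162 / 17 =9.53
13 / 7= 1.86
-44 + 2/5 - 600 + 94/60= -19261/30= -642.03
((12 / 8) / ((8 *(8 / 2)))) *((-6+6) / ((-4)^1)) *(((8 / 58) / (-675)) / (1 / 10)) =0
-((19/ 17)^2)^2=-130321/ 83521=-1.56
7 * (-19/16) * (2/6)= -133/48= -2.77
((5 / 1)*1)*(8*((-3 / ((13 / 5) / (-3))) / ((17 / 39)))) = 317.65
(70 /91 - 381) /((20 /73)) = -360839 /260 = -1387.84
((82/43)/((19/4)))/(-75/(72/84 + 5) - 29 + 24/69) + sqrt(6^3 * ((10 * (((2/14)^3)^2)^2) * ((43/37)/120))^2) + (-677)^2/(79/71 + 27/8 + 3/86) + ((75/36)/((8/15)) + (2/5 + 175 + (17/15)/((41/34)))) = 43 * sqrt(6)/1024255252874 + 3524464099607932198243/34715895369254880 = 101523.06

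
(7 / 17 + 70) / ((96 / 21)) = 8379 / 544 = 15.40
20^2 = 400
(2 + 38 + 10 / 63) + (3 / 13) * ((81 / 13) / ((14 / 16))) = 445066 / 10647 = 41.80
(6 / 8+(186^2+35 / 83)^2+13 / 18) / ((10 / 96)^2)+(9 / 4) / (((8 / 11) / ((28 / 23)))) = 3495576789632129141 / 31689400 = 110307446326.91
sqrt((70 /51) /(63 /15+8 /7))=35 * sqrt(66) /561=0.51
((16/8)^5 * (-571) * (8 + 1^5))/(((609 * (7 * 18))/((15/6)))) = -22840/4263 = -5.36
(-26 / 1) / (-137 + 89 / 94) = 2444 / 12789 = 0.19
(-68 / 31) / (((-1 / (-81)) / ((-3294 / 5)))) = 18143352 / 155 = 117053.88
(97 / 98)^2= 9409 / 9604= 0.98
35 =35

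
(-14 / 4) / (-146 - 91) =7 / 474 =0.01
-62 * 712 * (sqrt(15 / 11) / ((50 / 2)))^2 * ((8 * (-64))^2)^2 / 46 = -4550328871550976 / 31625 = -143883916886.99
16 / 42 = 8 / 21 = 0.38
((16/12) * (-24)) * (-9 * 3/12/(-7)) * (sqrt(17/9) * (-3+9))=-144 * sqrt(17)/7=-84.82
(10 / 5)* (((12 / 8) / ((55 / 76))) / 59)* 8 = 1824 / 3245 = 0.56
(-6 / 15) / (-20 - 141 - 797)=1 / 2395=0.00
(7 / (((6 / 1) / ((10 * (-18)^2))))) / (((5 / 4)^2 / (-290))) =-701568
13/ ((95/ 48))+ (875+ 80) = 91349/ 95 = 961.57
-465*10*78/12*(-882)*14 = 373218300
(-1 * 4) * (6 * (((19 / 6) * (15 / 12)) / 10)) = -19 / 2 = -9.50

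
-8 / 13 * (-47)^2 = -17672 / 13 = -1359.38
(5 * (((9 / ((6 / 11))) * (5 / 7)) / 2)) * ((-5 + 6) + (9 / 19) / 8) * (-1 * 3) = -56925 / 608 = -93.63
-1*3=-3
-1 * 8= -8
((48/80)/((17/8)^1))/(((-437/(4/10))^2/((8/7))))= 768/2840663875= 0.00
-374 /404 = -187 /202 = -0.93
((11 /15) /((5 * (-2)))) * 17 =-187 /150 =-1.25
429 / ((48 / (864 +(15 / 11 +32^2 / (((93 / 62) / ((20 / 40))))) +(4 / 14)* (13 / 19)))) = 68861663 / 6384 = 10786.60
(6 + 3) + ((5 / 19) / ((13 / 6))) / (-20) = 4443 / 494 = 8.99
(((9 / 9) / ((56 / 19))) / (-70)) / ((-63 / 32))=38 / 15435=0.00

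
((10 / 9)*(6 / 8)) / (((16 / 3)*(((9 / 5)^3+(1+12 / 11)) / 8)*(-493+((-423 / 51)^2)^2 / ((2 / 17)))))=3070625 / 773295621644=0.00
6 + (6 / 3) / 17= 104 / 17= 6.12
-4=-4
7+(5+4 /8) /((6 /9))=61 /4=15.25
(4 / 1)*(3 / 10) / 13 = 6 / 65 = 0.09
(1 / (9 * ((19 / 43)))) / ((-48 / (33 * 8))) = -473 / 342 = -1.38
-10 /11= -0.91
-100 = -100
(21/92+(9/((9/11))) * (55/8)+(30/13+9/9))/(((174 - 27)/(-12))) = -189353/29302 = -6.46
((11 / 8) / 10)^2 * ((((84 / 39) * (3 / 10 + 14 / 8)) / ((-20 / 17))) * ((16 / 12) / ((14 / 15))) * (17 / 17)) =-0.10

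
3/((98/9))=27/98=0.28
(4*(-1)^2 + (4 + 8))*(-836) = -13376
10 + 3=13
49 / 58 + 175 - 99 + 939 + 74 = 63211 / 58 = 1089.84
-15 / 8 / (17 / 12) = -1.32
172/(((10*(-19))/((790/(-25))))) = 13588/475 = 28.61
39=39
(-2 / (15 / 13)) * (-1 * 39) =338 / 5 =67.60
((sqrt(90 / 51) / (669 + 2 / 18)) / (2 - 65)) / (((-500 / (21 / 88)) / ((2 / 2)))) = 3 * sqrt(510) / 4504456000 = 0.00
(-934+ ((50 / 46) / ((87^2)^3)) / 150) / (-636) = 1.47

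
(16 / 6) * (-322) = -2576 / 3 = -858.67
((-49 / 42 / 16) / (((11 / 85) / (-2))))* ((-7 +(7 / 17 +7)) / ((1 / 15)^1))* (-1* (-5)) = 6125 / 176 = 34.80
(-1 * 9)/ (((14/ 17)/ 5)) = -765/ 14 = -54.64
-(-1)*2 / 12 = 1 / 6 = 0.17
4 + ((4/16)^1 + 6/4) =23/4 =5.75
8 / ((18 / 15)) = 20 / 3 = 6.67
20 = 20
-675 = -675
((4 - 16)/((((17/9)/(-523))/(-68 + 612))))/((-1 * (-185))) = 1807488/185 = 9770.21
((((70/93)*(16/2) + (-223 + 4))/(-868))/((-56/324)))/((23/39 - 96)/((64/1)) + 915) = -166854168/107368523591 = -0.00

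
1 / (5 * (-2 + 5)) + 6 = 91 / 15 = 6.07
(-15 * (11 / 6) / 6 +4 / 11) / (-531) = 557 / 70092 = 0.01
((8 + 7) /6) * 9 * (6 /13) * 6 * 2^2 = 3240 /13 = 249.23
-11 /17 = -0.65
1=1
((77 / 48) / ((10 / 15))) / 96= 77 / 3072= 0.03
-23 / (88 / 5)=-115 / 88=-1.31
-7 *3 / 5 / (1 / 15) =-63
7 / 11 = 0.64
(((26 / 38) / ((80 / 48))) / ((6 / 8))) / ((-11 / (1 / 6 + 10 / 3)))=-182 / 1045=-0.17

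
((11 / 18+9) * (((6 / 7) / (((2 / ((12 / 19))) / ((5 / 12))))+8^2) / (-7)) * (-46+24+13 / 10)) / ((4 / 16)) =33928933 / 4655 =7288.71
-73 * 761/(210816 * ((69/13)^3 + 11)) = -122049941/74349743616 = -0.00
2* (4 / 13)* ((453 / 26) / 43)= 1812 / 7267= 0.25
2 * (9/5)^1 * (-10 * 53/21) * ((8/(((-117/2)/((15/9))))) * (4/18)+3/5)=-49.91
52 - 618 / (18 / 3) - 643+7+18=-669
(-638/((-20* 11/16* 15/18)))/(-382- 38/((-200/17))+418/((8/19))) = 928/10233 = 0.09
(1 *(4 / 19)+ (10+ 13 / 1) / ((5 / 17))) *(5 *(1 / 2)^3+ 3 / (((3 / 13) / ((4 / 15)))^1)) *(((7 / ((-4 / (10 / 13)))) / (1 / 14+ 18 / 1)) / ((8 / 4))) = -4595269 / 384560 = -11.95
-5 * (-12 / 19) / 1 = 3.16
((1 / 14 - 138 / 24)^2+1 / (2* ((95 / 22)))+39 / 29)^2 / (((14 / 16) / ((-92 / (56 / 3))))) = -365728855342450029 / 57149366478400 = -6399.53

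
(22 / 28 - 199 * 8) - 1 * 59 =-23103 / 14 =-1650.21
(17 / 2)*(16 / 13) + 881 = 11589 / 13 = 891.46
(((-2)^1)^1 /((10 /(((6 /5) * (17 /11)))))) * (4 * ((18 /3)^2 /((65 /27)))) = -396576 /17875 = -22.19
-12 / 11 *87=-1044 / 11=-94.91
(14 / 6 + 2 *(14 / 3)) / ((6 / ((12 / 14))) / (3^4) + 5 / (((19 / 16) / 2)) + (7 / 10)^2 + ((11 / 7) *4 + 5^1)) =12568500 / 21851077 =0.58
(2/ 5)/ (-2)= -1/ 5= -0.20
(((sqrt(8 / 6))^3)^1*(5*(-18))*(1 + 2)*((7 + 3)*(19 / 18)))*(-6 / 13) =15200*sqrt(3) / 13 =2025.17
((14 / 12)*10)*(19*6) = 1330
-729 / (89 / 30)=-21870 / 89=-245.73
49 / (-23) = -49 / 23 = -2.13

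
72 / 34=36 / 17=2.12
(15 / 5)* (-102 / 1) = -306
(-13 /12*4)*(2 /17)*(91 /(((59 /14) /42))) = -463736 /1003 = -462.35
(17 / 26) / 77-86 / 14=-12281 / 2002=-6.13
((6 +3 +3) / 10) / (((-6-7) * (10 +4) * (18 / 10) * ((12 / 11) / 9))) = -11 / 364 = -0.03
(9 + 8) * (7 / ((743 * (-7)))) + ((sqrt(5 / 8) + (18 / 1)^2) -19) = sqrt(10) / 4 + 226598 / 743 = 305.77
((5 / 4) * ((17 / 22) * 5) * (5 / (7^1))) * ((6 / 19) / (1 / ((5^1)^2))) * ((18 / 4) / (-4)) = -1434375 / 46816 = -30.64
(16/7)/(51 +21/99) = 264/5915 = 0.04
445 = 445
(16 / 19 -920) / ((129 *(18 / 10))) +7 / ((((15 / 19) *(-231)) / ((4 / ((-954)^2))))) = -364243607323 / 92016140535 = -3.96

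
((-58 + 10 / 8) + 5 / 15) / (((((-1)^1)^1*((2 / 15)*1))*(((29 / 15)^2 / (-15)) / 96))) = -137092500 / 841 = -163011.30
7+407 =414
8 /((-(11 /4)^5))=-8192 /161051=-0.05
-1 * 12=-12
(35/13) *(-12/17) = -420/221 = -1.90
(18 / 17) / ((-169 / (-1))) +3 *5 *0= 0.01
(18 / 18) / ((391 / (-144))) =-144 / 391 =-0.37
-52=-52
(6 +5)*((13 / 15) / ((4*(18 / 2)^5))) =0.00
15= 15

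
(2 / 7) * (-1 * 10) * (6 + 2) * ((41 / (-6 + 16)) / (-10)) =9.37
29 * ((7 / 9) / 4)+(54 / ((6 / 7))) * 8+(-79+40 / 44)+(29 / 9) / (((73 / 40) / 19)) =465.09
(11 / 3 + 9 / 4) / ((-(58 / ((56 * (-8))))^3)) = 199499776 / 73167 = 2726.64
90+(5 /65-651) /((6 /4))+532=7334 /39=188.05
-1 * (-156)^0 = -1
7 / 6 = 1.17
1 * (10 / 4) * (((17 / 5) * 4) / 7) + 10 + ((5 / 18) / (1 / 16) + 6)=1594 / 63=25.30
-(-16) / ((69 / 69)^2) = 16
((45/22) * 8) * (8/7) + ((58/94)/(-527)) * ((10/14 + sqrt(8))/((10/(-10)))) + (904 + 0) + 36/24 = 58 * sqrt(2)/24769 + 503614379/544918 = 924.21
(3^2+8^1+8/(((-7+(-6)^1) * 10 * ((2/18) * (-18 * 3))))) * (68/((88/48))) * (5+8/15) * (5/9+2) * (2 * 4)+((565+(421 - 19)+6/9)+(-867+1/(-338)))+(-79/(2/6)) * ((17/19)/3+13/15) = 3394990300001/47683350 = 71198.65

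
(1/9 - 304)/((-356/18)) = 2735/178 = 15.37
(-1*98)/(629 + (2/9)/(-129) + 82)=-113778/825469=-0.14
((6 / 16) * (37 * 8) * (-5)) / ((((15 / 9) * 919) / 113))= -40.95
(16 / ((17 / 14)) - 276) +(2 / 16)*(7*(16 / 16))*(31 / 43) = -1533303 / 5848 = -262.19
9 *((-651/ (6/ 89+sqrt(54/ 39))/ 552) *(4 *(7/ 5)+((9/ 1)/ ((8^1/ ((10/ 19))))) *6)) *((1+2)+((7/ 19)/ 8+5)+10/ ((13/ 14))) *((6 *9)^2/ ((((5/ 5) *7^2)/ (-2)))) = -390119599717173/ 36709223600+34720644374828397 *sqrt(26)/ 954439813600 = 174865.02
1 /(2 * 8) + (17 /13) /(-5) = -207 /1040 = -0.20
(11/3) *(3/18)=11/18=0.61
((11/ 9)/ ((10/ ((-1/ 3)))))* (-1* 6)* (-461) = -112.69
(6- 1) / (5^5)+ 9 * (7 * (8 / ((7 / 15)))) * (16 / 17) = 10800017 / 10625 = 1016.47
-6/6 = -1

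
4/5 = 0.80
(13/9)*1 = 13/9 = 1.44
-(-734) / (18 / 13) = 4771 / 9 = 530.11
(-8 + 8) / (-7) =0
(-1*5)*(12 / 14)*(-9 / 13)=270 / 91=2.97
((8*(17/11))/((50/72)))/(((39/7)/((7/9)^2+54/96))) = 360094/96525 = 3.73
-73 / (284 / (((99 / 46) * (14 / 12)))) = -16863 / 26128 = -0.65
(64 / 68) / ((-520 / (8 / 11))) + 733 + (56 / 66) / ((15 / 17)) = 80291587 / 109395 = 733.96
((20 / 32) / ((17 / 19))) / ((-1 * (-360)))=19 / 9792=0.00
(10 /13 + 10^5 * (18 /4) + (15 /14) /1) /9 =81900335 /1638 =50000.20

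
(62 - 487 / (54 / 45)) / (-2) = 2063 / 12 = 171.92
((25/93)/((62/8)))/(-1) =-100/2883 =-0.03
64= 64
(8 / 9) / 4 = 2 / 9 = 0.22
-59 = -59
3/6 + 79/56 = 107/56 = 1.91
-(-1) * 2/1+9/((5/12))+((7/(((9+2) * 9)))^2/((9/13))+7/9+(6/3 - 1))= 11195927/441045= 25.38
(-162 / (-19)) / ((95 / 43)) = 6966 / 1805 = 3.86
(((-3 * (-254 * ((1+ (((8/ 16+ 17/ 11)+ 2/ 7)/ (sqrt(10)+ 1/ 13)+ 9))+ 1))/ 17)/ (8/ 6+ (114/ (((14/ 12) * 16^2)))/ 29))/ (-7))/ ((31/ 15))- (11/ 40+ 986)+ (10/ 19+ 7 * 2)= -908508532203073273/ 911224586392120- 49503055680 * sqrt(10)/ 92229209149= -998.72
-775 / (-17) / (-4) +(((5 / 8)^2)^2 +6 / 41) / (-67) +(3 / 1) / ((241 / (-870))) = -1024828762137 / 46098264064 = -22.23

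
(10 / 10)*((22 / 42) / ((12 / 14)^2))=77 / 108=0.71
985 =985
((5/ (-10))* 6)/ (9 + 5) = -3/ 14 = -0.21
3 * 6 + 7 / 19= 349 / 19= 18.37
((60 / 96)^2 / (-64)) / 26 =-25 / 106496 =-0.00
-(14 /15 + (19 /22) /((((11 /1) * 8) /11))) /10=-2749 /26400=-0.10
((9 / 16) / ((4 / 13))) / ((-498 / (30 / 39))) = -15 / 5312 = -0.00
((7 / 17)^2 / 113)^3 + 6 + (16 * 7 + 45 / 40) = 33191108681156721 / 278624207179144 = 119.13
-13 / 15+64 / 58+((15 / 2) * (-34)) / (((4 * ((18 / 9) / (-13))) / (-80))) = -14420147 / 435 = -33149.76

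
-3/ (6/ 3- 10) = 3/ 8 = 0.38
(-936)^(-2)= 0.00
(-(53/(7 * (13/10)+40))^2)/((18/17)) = -2387650/2169729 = -1.10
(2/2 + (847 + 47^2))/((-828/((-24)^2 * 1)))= -48912/23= -2126.61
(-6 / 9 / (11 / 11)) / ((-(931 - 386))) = 2 / 1635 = 0.00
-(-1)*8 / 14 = 4 / 7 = 0.57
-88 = -88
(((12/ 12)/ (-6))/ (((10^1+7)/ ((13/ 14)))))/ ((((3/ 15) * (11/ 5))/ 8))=-650/ 3927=-0.17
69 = 69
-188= -188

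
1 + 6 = 7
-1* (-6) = 6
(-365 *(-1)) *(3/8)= 1095/8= 136.88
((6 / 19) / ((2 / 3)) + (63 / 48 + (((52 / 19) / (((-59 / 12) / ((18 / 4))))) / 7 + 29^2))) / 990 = 0.85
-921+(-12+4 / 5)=-4661 / 5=-932.20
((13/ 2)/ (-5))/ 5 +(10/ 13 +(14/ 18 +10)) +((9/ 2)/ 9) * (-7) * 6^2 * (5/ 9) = -343471/ 5850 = -58.71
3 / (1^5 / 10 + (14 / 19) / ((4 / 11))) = 285 / 202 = 1.41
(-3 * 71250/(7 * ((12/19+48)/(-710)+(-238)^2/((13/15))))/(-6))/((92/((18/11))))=9371334375/6766342452716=0.00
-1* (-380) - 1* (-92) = 472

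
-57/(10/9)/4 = -513/40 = -12.82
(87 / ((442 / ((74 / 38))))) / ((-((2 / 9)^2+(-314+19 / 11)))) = 0.00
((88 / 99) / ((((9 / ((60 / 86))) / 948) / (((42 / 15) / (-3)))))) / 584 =-8848 / 84753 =-0.10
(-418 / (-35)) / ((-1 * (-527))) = 0.02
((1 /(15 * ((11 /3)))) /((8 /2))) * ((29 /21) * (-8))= -58 /1155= -0.05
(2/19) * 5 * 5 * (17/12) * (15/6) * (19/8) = 22.14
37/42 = 0.88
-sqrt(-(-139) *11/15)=-sqrt(22935)/15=-10.10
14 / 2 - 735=-728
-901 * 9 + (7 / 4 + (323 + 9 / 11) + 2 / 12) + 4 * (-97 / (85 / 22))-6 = -88522307 / 11220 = -7889.69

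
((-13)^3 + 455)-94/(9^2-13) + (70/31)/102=-324265/186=-1743.36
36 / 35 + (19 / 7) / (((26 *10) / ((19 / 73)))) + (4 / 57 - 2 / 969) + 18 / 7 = 157529131 / 42913780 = 3.67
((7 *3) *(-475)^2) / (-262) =-18084.45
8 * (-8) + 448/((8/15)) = 776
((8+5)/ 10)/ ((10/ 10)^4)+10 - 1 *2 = 93/ 10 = 9.30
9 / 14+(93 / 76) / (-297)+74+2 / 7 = 3946121 / 52668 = 74.92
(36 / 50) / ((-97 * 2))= -9 / 2425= -0.00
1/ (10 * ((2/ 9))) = 9/ 20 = 0.45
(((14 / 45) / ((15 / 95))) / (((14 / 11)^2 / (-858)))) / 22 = -29887 / 630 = -47.44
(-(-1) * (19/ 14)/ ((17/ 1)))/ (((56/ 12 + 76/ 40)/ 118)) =33630/ 23443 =1.43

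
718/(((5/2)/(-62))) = -89032/5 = -17806.40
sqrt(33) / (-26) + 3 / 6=1 / 2 - sqrt(33) / 26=0.28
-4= -4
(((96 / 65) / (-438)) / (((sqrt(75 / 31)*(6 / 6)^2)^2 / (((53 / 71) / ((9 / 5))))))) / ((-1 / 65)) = 26288 / 699705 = 0.04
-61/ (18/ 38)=-1159/ 9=-128.78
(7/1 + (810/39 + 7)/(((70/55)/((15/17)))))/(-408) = -81223/1262352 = -0.06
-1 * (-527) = 527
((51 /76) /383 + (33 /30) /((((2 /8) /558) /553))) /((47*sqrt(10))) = 197603384079*sqrt(10) /68403800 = 9135.12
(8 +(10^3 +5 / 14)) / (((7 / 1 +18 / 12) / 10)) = 141170 / 119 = 1186.30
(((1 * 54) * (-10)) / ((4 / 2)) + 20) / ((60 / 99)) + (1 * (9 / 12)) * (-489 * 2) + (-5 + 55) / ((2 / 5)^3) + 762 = 397.25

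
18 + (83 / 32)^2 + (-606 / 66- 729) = -8036349 / 11264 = -713.45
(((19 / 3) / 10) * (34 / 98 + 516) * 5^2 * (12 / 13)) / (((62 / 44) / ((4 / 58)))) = 211516360 / 572663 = 369.36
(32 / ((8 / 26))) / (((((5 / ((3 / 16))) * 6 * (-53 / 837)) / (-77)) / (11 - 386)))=-62837775 / 212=-296404.60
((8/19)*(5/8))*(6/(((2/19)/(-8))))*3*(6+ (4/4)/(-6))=-2100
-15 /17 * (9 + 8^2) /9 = -365 /51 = -7.16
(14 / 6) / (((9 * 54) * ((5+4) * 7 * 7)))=1 / 91854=0.00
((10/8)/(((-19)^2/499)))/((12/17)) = 42415/17328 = 2.45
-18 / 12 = -3 / 2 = -1.50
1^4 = 1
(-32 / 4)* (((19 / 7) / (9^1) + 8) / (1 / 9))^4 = -249289842.04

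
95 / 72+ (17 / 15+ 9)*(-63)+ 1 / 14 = -1605263 / 2520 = -637.01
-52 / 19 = -2.74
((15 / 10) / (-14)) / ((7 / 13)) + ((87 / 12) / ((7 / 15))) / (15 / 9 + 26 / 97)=432069 / 55174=7.83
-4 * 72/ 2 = -144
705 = 705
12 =12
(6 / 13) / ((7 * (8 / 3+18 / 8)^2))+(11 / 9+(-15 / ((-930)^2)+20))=1163021180827 / 54795047580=21.22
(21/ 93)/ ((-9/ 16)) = -112/ 279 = -0.40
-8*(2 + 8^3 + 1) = -4120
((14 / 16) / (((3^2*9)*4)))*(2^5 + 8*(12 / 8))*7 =539 / 648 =0.83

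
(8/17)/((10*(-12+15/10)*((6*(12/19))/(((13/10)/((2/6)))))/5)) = -247/10710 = -0.02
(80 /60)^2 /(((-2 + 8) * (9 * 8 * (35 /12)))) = 4 /2835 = 0.00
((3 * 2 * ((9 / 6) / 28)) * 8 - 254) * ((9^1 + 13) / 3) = -38720 / 21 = -1843.81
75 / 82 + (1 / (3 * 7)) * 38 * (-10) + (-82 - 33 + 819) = 1182703 / 1722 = 686.82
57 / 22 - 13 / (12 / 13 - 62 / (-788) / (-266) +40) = 2788392253 / 1226617150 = 2.27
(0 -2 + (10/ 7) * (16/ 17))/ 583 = -78/ 69377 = -0.00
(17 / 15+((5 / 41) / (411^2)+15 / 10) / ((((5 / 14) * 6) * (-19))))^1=865720111 / 789536754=1.10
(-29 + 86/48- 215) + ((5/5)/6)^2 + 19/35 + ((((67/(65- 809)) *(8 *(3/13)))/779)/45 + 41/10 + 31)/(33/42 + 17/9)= -60923696833591/266607857880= -228.51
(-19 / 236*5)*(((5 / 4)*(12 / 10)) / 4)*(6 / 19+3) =-0.50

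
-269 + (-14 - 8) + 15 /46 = -13371 /46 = -290.67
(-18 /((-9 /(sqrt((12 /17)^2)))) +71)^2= 5243.46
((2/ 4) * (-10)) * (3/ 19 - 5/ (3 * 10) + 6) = -3415/ 114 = -29.96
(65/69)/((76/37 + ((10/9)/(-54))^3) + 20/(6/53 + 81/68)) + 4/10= 755508032194789/1663454275770535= 0.45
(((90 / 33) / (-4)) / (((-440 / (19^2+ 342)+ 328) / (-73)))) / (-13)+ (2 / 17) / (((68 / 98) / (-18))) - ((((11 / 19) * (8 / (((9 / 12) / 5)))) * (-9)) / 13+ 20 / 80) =6528374993317 / 361424121344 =18.06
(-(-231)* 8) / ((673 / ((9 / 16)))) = 2079 / 1346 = 1.54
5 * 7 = 35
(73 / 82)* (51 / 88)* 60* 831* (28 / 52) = 324850365 / 23452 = 13851.71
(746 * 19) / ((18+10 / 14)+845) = 49609 / 3023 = 16.41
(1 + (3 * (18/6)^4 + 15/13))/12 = 3187/156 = 20.43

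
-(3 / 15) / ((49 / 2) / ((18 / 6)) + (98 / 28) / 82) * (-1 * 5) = 492 / 4039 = 0.12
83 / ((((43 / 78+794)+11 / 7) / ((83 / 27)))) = 1253798 / 3912147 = 0.32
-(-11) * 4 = 44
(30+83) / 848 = 113 / 848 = 0.13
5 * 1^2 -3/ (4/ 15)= -25/ 4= -6.25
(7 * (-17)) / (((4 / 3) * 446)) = -357 / 1784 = -0.20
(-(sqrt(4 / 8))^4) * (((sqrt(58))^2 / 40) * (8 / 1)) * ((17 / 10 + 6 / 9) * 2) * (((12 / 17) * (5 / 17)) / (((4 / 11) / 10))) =-22649 / 289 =-78.37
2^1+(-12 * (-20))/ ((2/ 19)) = 2282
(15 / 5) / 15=1 / 5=0.20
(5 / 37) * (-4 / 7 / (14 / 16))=-160 / 1813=-0.09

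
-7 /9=-0.78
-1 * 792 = -792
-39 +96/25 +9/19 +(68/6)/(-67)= -3327826/95475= -34.86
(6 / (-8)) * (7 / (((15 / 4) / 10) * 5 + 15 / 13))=-1.73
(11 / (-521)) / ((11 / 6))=-6 / 521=-0.01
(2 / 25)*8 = 16 / 25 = 0.64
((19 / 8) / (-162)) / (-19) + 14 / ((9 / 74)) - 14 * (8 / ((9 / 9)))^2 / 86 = 104.69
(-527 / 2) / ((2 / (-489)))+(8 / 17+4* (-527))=4237639 / 68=62318.22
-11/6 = -1.83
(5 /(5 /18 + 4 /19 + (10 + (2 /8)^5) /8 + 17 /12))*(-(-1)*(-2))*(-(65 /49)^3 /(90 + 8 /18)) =3462331392000 /42326352137993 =0.08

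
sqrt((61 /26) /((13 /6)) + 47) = sqrt(8126) /13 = 6.93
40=40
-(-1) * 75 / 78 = 25 / 26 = 0.96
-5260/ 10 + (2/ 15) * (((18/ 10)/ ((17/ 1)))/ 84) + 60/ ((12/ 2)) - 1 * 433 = -5646549/ 5950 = -949.00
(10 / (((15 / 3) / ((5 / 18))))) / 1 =0.56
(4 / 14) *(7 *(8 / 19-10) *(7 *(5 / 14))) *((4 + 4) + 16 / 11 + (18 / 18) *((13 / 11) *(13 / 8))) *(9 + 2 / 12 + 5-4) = -2525705 / 456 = -5538.83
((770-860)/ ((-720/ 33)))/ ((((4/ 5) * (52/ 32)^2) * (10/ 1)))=33/ 169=0.20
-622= -622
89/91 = 0.98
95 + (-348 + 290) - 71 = -34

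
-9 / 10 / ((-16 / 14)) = 0.79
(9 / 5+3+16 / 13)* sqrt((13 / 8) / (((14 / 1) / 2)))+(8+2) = 14* sqrt(182) / 65+10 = 12.91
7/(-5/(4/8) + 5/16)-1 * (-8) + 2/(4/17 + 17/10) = 423812/50995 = 8.31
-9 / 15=-3 / 5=-0.60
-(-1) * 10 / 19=10 / 19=0.53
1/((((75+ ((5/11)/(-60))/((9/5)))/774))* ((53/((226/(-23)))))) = -207809712/108606805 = -1.91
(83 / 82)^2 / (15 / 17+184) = 117113 / 21133532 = 0.01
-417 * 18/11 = -7506/11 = -682.36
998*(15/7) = 14970/7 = 2138.57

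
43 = 43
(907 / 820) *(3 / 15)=907 / 4100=0.22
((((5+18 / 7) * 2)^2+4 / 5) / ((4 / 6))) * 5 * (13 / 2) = 549666 / 49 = 11217.67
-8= -8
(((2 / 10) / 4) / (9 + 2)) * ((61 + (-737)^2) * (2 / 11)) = 54323 / 121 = 448.95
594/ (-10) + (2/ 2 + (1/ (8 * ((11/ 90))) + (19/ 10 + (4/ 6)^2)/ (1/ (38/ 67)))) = -56.05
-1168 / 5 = -233.60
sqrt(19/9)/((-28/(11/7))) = -11 * sqrt(19)/588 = -0.08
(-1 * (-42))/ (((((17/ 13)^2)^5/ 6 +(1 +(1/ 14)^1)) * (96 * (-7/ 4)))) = -2895028328829/ 40631178872696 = -0.07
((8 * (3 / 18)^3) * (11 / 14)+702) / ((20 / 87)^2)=223173647 / 16800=13284.15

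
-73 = -73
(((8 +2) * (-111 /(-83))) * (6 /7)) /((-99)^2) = 740 /632709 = 0.00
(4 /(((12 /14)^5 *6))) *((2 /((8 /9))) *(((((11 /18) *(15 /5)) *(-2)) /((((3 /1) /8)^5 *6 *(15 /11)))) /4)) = -130153408 /2657205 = -48.98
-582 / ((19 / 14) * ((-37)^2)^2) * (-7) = 0.00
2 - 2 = 0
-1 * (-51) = 51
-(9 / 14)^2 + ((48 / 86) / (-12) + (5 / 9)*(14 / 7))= 49405 / 75852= 0.65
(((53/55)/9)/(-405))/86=-53/17240850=-0.00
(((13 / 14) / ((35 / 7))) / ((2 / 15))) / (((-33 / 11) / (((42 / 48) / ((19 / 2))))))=-13 / 304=-0.04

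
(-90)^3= -729000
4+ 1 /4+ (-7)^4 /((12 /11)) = 13231 /6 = 2205.17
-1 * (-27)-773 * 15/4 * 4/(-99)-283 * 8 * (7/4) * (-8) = 1050724/33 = 31840.12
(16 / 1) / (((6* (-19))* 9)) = -0.02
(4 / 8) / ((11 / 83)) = 83 / 22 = 3.77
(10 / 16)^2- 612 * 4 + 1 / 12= -469925 / 192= -2447.53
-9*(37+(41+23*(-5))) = 333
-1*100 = -100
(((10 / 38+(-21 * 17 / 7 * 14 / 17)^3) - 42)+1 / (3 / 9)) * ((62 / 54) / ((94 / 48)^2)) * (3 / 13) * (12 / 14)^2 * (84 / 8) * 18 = -2716041590784 / 3819361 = -711124.61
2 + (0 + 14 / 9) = 32 / 9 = 3.56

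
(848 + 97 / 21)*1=17905 / 21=852.62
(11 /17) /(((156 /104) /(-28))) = -616 /51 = -12.08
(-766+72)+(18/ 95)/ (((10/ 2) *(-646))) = -106476959/ 153425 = -694.00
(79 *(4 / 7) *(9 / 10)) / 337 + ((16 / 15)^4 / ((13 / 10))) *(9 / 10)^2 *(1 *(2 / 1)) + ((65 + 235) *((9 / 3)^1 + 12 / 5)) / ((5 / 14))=434870878174 / 95834375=4537.73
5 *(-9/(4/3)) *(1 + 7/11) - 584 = -14063/22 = -639.23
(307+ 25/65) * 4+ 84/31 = 496596/403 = 1232.25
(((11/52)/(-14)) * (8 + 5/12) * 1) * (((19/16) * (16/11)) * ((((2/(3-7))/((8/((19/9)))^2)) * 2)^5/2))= 0.00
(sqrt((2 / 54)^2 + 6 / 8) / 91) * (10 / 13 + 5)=25 * sqrt(2191) / 21294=0.05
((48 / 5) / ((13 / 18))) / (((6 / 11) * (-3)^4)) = 0.30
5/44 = 0.11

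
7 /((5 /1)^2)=7 /25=0.28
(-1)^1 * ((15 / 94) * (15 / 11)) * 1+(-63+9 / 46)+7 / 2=-1415551 / 23782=-59.52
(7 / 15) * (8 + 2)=14 / 3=4.67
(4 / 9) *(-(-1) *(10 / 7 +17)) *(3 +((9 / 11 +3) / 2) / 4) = 28.48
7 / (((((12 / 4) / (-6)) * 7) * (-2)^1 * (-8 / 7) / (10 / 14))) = -5 / 8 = -0.62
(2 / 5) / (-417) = -2 / 2085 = -0.00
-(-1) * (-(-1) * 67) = 67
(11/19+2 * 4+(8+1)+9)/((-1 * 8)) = -505/152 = -3.32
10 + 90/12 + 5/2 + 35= 55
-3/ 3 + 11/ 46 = -35/ 46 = -0.76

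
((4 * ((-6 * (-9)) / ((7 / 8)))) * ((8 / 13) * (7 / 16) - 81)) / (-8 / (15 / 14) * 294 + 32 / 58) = 16435170 / 1809899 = 9.08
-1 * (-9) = 9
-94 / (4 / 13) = -611 / 2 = -305.50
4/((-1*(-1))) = 4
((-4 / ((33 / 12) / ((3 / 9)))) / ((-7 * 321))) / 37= 0.00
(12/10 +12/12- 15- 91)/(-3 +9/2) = -346/5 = -69.20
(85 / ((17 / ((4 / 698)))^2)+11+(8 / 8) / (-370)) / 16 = 8425347973 / 12258052640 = 0.69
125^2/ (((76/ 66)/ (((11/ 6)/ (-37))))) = -1890625/ 2812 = -672.34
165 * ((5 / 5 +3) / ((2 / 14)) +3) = 5115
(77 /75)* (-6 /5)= -154 /125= -1.23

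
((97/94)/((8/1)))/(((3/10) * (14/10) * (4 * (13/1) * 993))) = 2425/407717856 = 0.00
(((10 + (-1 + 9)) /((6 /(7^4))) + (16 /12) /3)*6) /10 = 64831 /15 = 4322.07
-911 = -911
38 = 38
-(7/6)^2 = -49/36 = -1.36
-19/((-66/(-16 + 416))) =3800/33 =115.15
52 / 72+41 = 751 / 18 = 41.72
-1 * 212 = -212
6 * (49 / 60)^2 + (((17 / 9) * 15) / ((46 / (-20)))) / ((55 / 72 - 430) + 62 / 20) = 4.03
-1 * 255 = -255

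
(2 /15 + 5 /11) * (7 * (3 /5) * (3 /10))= 2037 /2750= 0.74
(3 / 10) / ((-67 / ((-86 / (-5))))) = -129 / 1675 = -0.08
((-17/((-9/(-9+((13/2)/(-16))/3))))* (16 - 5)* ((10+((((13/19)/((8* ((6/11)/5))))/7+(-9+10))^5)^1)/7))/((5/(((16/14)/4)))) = -20347075573422660786226261/1122313592863535042396160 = -18.13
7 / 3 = 2.33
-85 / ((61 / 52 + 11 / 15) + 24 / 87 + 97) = -1922700 / 2243503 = -0.86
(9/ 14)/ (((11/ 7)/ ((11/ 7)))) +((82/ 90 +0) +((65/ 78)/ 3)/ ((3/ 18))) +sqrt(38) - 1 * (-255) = sqrt(38) +162679/ 630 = 264.39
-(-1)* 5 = 5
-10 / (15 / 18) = -12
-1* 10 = -10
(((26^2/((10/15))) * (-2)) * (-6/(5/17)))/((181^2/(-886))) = -183274416/163805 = -1118.86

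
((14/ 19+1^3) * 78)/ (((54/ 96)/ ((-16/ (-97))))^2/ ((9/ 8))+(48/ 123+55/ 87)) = 75214503936/ 6306733669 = 11.93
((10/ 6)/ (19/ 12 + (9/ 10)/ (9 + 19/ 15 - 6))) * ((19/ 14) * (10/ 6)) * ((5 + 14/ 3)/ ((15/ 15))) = 881600/ 43407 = 20.31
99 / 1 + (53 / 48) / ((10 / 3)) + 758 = 137173 / 160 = 857.33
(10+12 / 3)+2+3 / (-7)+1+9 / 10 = 1223 / 70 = 17.47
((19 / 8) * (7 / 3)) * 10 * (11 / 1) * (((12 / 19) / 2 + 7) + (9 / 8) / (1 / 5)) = 757295 / 96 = 7888.49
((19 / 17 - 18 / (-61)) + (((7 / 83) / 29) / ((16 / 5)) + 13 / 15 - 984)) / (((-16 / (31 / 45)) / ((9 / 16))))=18231201293833 / 766789324800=23.78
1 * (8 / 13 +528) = 6872 / 13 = 528.62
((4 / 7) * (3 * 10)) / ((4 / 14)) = 60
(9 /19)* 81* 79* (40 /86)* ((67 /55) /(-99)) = -1714932 /98857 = -17.35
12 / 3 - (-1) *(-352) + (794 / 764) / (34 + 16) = -6646403 / 19100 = -347.98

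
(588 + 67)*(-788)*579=-298845060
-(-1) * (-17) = -17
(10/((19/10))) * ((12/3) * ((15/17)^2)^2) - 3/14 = 12.55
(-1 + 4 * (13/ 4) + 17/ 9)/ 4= 125/ 36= 3.47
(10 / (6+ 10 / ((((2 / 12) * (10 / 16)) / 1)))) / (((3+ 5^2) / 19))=95 / 1428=0.07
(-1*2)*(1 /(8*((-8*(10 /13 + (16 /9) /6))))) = 351 /11968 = 0.03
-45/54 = -5/6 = -0.83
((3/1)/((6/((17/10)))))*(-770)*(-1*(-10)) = -6545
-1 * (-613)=613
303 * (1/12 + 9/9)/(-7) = -1313/28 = -46.89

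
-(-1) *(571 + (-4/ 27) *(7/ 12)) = 46244/ 81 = 570.91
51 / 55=0.93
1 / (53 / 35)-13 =-654 / 53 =-12.34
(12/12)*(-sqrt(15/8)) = -sqrt(30)/4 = -1.37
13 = 13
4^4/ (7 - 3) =64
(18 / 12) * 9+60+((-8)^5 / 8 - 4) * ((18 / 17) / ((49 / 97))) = -14194749 / 1666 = -8520.26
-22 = -22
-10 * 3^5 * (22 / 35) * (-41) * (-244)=-15280395.43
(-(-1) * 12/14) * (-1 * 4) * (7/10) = -12/5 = -2.40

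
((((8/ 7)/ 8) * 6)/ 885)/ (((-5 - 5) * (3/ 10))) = -2/ 6195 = -0.00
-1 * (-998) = 998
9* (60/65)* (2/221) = 216/2873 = 0.08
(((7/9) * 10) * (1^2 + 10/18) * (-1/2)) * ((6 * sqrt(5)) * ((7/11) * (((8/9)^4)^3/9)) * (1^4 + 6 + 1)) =-3771324883271680 * sqrt(5)/754934151013713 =-11.17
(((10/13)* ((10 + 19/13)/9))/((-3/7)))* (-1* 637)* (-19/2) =-13832.38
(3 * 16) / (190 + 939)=48 / 1129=0.04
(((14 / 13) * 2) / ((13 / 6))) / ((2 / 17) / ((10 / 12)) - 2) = -7140 / 13351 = -0.53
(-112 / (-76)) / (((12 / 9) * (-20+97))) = 0.01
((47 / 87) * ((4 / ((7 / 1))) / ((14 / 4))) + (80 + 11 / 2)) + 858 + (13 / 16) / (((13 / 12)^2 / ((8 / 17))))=1778566165 / 1884246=943.91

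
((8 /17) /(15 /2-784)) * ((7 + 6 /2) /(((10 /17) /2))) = -0.02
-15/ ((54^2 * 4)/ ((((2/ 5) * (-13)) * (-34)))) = -221/ 972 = -0.23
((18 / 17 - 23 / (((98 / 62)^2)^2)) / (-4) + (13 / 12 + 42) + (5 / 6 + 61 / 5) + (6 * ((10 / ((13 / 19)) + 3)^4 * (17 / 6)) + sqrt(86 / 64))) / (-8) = -137454958050398575207 / 671765803952880 - sqrt(86) / 64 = -204617.52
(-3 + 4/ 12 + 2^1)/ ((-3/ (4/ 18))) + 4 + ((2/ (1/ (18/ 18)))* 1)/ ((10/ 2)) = 1802/ 405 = 4.45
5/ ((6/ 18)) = 15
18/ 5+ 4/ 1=38/ 5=7.60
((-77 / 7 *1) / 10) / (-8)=11 / 80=0.14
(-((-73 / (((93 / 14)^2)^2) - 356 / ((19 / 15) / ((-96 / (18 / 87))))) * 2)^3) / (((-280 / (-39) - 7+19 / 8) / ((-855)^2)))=-132445148869140868155996863674320885198494105600 / 26085612068848189750409901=-5077325711950947676250.15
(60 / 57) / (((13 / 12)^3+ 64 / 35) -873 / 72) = -1209600 / 10370827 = -0.12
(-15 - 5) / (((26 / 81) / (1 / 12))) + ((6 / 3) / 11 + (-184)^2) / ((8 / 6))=25386.94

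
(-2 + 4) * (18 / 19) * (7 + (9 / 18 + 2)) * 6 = 108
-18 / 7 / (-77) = 18 / 539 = 0.03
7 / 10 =0.70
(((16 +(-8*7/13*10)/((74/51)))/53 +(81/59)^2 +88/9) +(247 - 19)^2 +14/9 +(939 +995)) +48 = 14370462170963/266223399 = 53978.96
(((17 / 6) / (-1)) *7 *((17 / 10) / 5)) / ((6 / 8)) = -2023 / 225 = -8.99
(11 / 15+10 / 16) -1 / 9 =449 / 360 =1.25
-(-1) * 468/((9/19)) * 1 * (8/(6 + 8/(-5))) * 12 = 237120/11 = 21556.36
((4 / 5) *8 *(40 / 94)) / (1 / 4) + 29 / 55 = 29523 / 2585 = 11.42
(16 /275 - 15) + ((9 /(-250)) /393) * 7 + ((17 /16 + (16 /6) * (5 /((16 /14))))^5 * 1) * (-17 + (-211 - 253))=-7377770844148194460039 /45896564736000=-160747778.98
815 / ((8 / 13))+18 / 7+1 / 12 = 1327.03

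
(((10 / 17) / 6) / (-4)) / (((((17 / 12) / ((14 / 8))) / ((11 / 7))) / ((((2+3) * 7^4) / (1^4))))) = -660275 / 1156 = -571.17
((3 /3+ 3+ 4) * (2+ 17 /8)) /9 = 11 /3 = 3.67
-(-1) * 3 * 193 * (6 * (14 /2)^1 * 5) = 121590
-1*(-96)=96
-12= -12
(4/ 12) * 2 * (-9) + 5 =-1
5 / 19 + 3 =62 / 19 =3.26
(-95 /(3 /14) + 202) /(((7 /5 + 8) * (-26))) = 1810 /1833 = 0.99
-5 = -5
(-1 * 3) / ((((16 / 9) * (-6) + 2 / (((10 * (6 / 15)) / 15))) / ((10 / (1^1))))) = 9.47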